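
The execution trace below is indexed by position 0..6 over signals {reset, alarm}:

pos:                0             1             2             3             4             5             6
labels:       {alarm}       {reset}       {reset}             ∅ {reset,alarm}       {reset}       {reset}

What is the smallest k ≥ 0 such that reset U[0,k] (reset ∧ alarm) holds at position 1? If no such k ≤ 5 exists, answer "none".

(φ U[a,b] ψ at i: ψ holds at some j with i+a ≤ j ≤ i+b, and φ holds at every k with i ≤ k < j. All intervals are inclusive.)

none

Need earliest j ≥ 1 with (reset ∧ alarm), and reset at every k in [1,j-1].
  j=1: rhs fails.
  j=2: rhs fails.
  j=3: rhs fails.
  j=4: rhs holds but lhs fails at k=3.
  j=5: rhs fails.
  j=6: rhs fails.
No witness within the range → none.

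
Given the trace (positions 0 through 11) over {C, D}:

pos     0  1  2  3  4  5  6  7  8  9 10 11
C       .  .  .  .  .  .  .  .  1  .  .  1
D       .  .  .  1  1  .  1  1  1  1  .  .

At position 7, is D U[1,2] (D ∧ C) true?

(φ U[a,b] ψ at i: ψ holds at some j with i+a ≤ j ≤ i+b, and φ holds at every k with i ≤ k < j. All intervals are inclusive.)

Need some j in [8,9] with (D ∧ C), and D at every k in [7,j-1].
  j=8: (D ∧ C) holds; D holds at every k in [7,7] → satisfied.

Holds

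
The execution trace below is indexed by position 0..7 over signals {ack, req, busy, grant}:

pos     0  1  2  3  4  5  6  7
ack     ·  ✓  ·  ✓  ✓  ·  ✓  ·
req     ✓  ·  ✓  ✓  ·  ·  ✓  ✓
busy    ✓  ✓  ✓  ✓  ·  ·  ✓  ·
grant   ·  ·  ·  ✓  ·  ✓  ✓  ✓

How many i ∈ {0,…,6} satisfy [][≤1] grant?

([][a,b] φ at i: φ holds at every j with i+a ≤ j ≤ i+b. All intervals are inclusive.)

2

Evaluate at each i in [0,6]:
  i=0: ✗ (fails at j=0)
  i=1: ✗ (fails at j=1)
  i=2: ✗ (fails at j=2)
  i=3: ✗ (fails at j=4)
  i=4: ✗ (fails at j=4)
  i=5: ✓ (all of [5,6])
  i=6: ✓ (all of [6,7])
Positions where it holds: {5, 6} → 2.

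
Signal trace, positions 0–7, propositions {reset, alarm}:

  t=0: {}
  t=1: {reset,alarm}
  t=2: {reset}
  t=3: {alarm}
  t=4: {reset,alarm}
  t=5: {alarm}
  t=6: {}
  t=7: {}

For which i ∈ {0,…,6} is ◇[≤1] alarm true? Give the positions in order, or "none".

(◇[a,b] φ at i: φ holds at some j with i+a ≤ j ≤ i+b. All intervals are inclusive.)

Evaluate at each i in [0,6]:
  i=0: ✓ (witness j=1)
  i=1: ✓ (witness j=1)
  i=2: ✓ (witness j=3)
  i=3: ✓ (witness j=3)
  i=4: ✓ (witness j=4)
  i=5: ✓ (witness j=5)
  i=6: ✗ (none in [6,7])

0, 1, 2, 3, 4, 5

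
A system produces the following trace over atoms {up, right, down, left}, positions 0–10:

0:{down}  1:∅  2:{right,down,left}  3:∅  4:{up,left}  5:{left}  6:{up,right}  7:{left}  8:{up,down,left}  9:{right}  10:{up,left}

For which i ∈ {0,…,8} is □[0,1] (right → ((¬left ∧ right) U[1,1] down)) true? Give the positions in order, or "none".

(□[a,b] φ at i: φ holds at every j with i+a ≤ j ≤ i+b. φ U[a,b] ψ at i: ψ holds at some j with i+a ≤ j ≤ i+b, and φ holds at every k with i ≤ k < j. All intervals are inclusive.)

Evaluate at each i in [0,8]:
  i=0: ✓ (all of [0,1])
  i=1: ✗ (fails at j=2)
  i=2: ✗ (fails at j=2)
  i=3: ✓ (all of [3,4])
  i=4: ✓ (all of [4,5])
  i=5: ✗ (fails at j=6)
  i=6: ✗ (fails at j=6)
  i=7: ✓ (all of [7,8])
  i=8: ✗ (fails at j=9)

0, 3, 4, 7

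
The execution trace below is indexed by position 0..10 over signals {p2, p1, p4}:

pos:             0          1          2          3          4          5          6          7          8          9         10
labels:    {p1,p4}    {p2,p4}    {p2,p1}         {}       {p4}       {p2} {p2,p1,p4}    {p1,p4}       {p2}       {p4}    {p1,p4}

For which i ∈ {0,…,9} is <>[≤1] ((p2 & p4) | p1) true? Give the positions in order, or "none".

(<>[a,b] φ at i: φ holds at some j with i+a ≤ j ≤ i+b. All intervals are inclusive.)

Evaluate at each i in [0,9]:
  i=0: ✓ (witness j=0)
  i=1: ✓ (witness j=1)
  i=2: ✓ (witness j=2)
  i=3: ✗ (none in [3,4])
  i=4: ✗ (none in [4,5])
  i=5: ✓ (witness j=6)
  i=6: ✓ (witness j=6)
  i=7: ✓ (witness j=7)
  i=8: ✗ (none in [8,9])
  i=9: ✓ (witness j=10)

0, 1, 2, 5, 6, 7, 9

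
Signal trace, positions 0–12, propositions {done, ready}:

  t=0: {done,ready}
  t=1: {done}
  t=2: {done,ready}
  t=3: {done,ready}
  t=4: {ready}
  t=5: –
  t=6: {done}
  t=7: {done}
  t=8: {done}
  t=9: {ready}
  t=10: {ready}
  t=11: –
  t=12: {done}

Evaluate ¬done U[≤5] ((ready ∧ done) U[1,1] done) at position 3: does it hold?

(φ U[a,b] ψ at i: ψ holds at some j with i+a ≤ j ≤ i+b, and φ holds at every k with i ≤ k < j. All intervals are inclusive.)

Need some j in [3,8] with ((ready ∧ done) U[1,1] done), and ¬done at every k in [3,j-1].
  j=3: ((ready ∧ done) U[1,1] done) — fails.
  j=4: ((ready ∧ done) U[1,1] done) — fails.
  j=5: ((ready ∧ done) U[1,1] done) — fails.
  j=6: ((ready ∧ done) U[1,1] done) — fails.
  j=7: ((ready ∧ done) U[1,1] done) — fails.
  j=8: ((ready ∧ done) U[1,1] done) — fails.
No j in the window works → until fails.

No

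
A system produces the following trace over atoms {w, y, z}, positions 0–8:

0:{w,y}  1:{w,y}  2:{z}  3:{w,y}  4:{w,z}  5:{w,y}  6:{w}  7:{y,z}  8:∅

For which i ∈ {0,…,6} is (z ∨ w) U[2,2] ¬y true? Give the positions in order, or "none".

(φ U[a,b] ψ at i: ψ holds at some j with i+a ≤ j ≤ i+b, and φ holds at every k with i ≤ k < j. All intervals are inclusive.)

Evaluate at each i in [0,6]:
  i=0: ✓ (rhs at j=2; lhs holds on [0,1])
  i=1: ✗ (no rhs in [3,3])
  i=2: ✓ (rhs at j=4; lhs holds on [2,3])
  i=3: ✗ (no rhs in [5,5])
  i=4: ✓ (rhs at j=6; lhs holds on [4,5])
  i=5: ✗ (no rhs in [7,7])
  i=6: ✓ (rhs at j=8; lhs holds on [6,7])

0, 2, 4, 6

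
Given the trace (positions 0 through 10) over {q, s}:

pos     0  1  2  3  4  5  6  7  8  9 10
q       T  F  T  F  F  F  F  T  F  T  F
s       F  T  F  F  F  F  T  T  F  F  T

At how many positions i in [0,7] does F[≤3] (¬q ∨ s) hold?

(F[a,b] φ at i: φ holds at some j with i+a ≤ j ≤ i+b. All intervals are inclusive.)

Evaluate at each i in [0,7]:
  i=0: ✓ (witness j=1)
  i=1: ✓ (witness j=1)
  i=2: ✓ (witness j=3)
  i=3: ✓ (witness j=3)
  i=4: ✓ (witness j=4)
  i=5: ✓ (witness j=5)
  i=6: ✓ (witness j=6)
  i=7: ✓ (witness j=7)
Positions where it holds: {0, 1, 2, 3, 4, 5, 6, 7} → 8.

8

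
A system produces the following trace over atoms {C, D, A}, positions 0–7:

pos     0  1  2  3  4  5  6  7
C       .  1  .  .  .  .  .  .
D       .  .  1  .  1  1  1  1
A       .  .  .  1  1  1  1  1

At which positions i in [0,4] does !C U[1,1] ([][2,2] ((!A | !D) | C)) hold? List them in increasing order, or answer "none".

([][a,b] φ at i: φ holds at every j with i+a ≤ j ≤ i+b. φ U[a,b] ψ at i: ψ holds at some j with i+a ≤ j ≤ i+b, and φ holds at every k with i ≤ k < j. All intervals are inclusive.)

Evaluate at each i in [0,4]:
  i=0: ✓ (rhs at j=1; lhs holds on [0,0])
  i=1: ✗ (no rhs in [2,2])
  i=2: ✗ (no rhs in [3,3])
  i=3: ✗ (no rhs in [4,4])
  i=4: ✗ (no rhs in [5,5])

0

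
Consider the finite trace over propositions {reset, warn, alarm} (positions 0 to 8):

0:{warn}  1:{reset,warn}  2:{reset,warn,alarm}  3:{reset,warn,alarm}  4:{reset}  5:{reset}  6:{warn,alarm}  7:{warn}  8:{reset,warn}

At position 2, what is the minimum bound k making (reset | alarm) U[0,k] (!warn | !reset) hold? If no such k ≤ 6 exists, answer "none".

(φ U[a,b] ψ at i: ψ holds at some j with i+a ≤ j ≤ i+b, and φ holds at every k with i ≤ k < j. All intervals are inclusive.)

2

Need earliest j ≥ 2 with (!warn | !reset), and (reset | alarm) at every k in [2,j-1].
  j=2: rhs fails.
  j=3: rhs fails.
  j=4: rhs holds; lhs holds on [2,3]. k = 2.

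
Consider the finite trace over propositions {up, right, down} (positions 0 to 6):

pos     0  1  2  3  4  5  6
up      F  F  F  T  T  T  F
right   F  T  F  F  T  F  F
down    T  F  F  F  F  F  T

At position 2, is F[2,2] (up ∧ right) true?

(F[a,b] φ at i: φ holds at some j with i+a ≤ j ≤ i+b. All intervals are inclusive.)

Holds

Check (up ∧ right) at each j in [4,4]:
  j=4: true
Found at j=4 → formula holds.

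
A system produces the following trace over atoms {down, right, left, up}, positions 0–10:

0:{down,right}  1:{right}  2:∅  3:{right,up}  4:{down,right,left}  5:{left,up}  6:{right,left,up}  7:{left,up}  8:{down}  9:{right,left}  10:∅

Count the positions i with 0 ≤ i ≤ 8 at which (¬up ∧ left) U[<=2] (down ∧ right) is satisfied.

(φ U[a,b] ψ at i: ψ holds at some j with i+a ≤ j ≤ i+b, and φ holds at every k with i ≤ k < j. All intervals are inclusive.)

Evaluate at each i in [0,8]:
  i=0: ✓ (rhs at j=0)
  i=1: ✗ (no rhs in [1,3])
  i=2: ✗ (lhs fails at k=2 before rhs at j=4)
  i=3: ✗ (lhs fails at k=3 before rhs at j=4)
  i=4: ✓ (rhs at j=4)
  i=5: ✗ (no rhs in [5,7])
  i=6: ✗ (no rhs in [6,8])
  i=7: ✗ (no rhs in [7,9])
  i=8: ✗ (no rhs in [8,10])
Positions where it holds: {0, 4} → 2.

2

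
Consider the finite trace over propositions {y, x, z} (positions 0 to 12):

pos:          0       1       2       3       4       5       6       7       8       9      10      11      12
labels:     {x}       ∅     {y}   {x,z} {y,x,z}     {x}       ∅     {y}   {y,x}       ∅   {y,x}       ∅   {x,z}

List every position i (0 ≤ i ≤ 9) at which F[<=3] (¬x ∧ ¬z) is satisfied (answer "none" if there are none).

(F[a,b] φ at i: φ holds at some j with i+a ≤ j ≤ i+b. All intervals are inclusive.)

Evaluate at each i in [0,9]:
  i=0: ✓ (witness j=1)
  i=1: ✓ (witness j=1)
  i=2: ✓ (witness j=2)
  i=3: ✓ (witness j=6)
  i=4: ✓ (witness j=6)
  i=5: ✓ (witness j=6)
  i=6: ✓ (witness j=6)
  i=7: ✓ (witness j=7)
  i=8: ✓ (witness j=9)
  i=9: ✓ (witness j=9)

0, 1, 2, 3, 4, 5, 6, 7, 8, 9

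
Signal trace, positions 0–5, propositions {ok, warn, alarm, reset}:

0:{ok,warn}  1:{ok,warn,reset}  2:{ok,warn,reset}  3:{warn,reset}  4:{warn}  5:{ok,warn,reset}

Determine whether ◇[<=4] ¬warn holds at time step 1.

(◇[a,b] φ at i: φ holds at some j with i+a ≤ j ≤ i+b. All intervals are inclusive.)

Check ¬warn at each j in [1,5]:
  j=1: false
  j=2: false
  j=3: false
  j=4: false
  j=5: false
No position in the window satisfies it → formula fails.

False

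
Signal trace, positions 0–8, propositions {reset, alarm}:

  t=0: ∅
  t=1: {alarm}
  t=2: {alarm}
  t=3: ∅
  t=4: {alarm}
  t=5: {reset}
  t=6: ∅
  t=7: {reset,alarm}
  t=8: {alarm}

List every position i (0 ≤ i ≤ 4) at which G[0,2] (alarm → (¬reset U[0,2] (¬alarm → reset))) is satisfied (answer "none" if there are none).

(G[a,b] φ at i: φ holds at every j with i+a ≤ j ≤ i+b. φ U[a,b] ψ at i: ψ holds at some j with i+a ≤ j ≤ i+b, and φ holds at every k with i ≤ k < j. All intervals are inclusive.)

Evaluate at each i in [0,4]:
  i=0: ✓ (all of [0,2])
  i=1: ✓ (all of [1,3])
  i=2: ✓ (all of [2,4])
  i=3: ✓ (all of [3,5])
  i=4: ✓ (all of [4,6])

0, 1, 2, 3, 4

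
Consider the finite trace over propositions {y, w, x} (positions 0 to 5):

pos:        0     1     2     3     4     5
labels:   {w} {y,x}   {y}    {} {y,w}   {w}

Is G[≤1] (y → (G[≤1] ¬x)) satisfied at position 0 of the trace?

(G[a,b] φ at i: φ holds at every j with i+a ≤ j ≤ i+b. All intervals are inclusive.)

Check (y → (G[≤1] ¬x)) at every j in [0,1]:
  j=0: antecedent false → ✓
  j=1: antecedent true; consequent fails at 1 → ✗
Fails at j=1 → formula fails.

No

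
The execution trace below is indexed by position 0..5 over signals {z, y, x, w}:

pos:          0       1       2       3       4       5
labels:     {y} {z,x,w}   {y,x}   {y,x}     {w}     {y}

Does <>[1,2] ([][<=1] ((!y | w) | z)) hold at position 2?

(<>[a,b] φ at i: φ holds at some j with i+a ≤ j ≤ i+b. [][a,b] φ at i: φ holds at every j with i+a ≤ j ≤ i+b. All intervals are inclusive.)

No

Check [][<=1] ((!y | w) | z) at each j in [3,4]:
  j=3: fails at 3
  j=4: fails at 5
No position in the window satisfies it → formula fails.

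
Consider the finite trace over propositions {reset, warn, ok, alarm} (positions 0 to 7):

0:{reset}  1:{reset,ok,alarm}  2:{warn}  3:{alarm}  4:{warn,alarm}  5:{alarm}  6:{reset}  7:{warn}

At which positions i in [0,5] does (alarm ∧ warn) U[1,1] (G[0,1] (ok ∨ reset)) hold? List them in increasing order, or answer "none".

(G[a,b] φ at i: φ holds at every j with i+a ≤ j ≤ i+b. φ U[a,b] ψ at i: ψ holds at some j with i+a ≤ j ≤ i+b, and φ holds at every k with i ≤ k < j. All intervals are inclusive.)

none

Evaluate at each i in [0,5]:
  i=0: ✗ (no rhs in [1,1])
  i=1: ✗ (no rhs in [2,2])
  i=2: ✗ (no rhs in [3,3])
  i=3: ✗ (no rhs in [4,4])
  i=4: ✗ (no rhs in [5,5])
  i=5: ✗ (no rhs in [6,6])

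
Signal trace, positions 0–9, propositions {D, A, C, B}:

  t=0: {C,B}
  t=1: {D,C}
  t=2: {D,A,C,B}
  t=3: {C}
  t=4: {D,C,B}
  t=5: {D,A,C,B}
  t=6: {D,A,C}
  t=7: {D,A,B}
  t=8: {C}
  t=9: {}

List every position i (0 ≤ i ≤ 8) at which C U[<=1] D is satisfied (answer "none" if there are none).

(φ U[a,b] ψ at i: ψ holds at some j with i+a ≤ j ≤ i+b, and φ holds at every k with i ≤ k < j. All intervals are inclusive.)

Evaluate at each i in [0,8]:
  i=0: ✓ (rhs at j=1; lhs holds on [0,0])
  i=1: ✓ (rhs at j=1)
  i=2: ✓ (rhs at j=2)
  i=3: ✓ (rhs at j=4; lhs holds on [3,3])
  i=4: ✓ (rhs at j=4)
  i=5: ✓ (rhs at j=5)
  i=6: ✓ (rhs at j=6)
  i=7: ✓ (rhs at j=7)
  i=8: ✗ (no rhs in [8,9])

0, 1, 2, 3, 4, 5, 6, 7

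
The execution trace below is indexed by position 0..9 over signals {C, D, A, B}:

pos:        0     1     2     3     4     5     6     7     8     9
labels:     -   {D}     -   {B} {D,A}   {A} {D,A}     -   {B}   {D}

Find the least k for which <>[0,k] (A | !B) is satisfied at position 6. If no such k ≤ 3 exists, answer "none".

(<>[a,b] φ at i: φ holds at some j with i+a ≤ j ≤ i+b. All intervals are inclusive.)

Scan j = 6,7,… for (A | !B):
  j=6: holds
First hit at j=6, so smallest k = 6-6 = 0.

0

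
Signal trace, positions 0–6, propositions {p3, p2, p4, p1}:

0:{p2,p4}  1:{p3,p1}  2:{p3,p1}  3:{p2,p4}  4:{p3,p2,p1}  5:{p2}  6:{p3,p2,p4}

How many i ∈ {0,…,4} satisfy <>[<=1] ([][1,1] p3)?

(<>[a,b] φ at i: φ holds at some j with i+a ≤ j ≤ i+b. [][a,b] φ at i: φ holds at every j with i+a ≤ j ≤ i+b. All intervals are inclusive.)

5

Evaluate at each i in [0,4]:
  i=0: ✓ (witness j=0)
  i=1: ✓ (witness j=1)
  i=2: ✓ (witness j=3)
  i=3: ✓ (witness j=3)
  i=4: ✓ (witness j=5)
Positions where it holds: {0, 1, 2, 3, 4} → 5.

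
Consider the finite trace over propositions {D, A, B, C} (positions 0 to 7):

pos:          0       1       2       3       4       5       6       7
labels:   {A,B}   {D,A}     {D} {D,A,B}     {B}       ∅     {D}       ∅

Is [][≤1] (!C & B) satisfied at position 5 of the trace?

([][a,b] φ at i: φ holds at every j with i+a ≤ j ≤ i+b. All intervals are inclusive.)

No

Check (!C & B) at every j in [5,6]:
  j=5: false
  j=6: false
Fails at j=5 → formula fails.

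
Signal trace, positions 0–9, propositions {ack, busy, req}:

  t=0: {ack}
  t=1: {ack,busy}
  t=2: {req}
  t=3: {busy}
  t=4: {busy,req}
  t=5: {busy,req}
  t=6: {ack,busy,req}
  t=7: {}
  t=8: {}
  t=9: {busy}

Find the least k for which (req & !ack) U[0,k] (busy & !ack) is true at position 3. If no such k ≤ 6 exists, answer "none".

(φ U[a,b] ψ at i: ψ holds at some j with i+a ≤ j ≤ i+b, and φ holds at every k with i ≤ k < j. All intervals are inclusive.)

0

Need earliest j ≥ 3 with (busy & !ack), and (req & !ack) at every k in [3,j-1].
  j=3: rhs holds (empty prefix). k = 0.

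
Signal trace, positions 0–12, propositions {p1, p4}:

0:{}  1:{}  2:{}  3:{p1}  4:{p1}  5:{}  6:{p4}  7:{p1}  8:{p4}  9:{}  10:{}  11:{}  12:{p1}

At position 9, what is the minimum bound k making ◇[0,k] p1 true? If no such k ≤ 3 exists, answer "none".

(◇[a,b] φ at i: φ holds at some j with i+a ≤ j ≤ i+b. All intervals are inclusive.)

3

Scan j = 9,10,… for p1:
  j=9: fails
  j=10: fails
  j=11: fails
  j=12: holds
First hit at j=12, so smallest k = 12-9 = 3.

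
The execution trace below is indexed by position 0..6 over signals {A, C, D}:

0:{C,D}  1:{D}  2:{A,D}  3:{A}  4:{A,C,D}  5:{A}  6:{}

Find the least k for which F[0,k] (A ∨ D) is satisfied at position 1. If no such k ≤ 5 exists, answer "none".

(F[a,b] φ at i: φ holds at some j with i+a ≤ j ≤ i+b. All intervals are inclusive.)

0

Scan j = 1,2,… for (A ∨ D):
  j=1: holds
First hit at j=1, so smallest k = 1-1 = 0.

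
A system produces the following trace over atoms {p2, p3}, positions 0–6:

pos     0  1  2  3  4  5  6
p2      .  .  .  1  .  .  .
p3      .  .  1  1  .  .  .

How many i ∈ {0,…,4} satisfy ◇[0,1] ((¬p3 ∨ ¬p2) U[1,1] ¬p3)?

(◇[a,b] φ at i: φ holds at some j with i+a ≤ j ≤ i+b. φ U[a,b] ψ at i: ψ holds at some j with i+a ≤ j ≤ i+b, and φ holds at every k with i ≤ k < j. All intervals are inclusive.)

Evaluate at each i in [0,4]:
  i=0: ✓ (witness j=0)
  i=1: ✗ (none in [1,2])
  i=2: ✗ (none in [2,3])
  i=3: ✓ (witness j=4)
  i=4: ✓ (witness j=4)
Positions where it holds: {0, 3, 4} → 3.

3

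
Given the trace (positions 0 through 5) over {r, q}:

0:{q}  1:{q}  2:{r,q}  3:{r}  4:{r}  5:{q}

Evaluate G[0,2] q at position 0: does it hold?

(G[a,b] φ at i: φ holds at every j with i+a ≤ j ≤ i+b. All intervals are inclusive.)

True

Check q at every j in [0,2]:
  j=0: true
  j=1: true
  j=2: true
All positions satisfy it → formula holds.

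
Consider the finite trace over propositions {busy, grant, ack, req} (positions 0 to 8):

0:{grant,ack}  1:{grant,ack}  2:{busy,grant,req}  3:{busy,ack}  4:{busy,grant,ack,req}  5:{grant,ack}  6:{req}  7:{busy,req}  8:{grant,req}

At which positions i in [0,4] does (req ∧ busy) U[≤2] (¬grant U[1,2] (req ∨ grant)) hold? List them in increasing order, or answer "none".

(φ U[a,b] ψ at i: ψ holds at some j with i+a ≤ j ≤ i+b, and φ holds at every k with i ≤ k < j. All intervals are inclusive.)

Evaluate at each i in [0,4]:
  i=0: ✗ (no rhs in [0,2])
  i=1: ✗ (lhs fails at k=1 before rhs at j=3)
  i=2: ✓ (rhs at j=3; lhs holds on [2,2])
  i=3: ✓ (rhs at j=3)
  i=4: ✗ (lhs fails at k=5 before rhs at j=6)

2, 3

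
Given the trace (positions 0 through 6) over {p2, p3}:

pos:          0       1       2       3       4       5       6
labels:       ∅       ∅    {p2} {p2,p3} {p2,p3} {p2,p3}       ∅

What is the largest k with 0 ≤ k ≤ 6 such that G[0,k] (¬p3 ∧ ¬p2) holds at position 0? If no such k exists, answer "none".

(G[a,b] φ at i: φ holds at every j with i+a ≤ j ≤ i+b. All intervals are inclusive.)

1

(¬p3 ∧ ¬p2) must hold from j=0 onward; find where it first fails.
  j=0: holds
  j=1: holds
  j=2: fails
Holds on [0,1], so largest k = 1.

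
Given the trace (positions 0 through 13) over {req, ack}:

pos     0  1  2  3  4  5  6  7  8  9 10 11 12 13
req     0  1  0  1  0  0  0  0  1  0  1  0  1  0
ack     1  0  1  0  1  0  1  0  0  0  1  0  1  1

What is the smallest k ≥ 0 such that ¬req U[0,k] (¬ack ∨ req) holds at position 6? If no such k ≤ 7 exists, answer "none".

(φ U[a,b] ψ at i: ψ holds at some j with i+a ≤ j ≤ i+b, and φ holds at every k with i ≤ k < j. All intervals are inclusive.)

Need earliest j ≥ 6 with (¬ack ∨ req), and ¬req at every k in [6,j-1].
  j=6: rhs fails.
  j=7: rhs holds; lhs holds on [6,6]. k = 1.

1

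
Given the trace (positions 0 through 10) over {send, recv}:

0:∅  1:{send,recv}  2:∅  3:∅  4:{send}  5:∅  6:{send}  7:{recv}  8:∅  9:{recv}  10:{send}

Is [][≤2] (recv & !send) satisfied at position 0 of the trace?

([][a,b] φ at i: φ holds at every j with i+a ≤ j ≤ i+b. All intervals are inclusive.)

Does not hold

Check (recv & !send) at every j in [0,2]:
  j=0: false
  j=1: false
  j=2: false
Fails at j=0 → formula fails.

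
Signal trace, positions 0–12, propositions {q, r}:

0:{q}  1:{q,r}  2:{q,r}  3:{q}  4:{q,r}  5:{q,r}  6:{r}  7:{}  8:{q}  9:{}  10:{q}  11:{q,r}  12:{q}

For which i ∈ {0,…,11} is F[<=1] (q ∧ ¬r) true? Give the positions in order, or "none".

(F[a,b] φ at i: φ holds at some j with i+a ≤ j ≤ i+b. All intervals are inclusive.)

0, 2, 3, 7, 8, 9, 10, 11

Evaluate at each i in [0,11]:
  i=0: ✓ (witness j=0)
  i=1: ✗ (none in [1,2])
  i=2: ✓ (witness j=3)
  i=3: ✓ (witness j=3)
  i=4: ✗ (none in [4,5])
  i=5: ✗ (none in [5,6])
  i=6: ✗ (none in [6,7])
  i=7: ✓ (witness j=8)
  i=8: ✓ (witness j=8)
  i=9: ✓ (witness j=10)
  i=10: ✓ (witness j=10)
  i=11: ✓ (witness j=12)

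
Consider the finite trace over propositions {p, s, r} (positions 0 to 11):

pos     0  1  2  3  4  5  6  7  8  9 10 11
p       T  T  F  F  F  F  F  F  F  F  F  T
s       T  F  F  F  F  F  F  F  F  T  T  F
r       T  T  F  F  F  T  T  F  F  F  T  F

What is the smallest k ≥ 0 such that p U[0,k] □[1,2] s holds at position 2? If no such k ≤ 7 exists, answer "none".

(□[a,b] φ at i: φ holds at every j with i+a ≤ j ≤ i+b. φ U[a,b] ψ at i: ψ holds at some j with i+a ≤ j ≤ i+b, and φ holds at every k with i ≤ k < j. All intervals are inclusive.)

none

Need earliest j ≥ 2 with □[1,2] s, and p at every k in [2,j-1].
  j=2: rhs fails.
  j=3: rhs fails.
  j=4: rhs fails.
  j=5: rhs fails.
  j=6: rhs fails.
  j=7: rhs fails.
  j=8: rhs holds but lhs fails at k=2.
  j=9: rhs fails.
No witness within the range → none.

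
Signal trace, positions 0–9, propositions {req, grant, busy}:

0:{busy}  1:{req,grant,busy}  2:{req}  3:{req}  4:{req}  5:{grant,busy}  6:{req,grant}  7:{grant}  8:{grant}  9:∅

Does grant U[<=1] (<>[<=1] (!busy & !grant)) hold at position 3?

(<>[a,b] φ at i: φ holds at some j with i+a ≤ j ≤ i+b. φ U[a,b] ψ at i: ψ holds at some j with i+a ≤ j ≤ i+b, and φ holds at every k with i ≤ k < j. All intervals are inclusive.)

Need some j in [3,4] with <>[<=1] (!busy & !grant), and grant at every k in [3,j-1].
  j=3: <>[<=1] (!busy & !grant) holds; no prefix to check → satisfied.

Holds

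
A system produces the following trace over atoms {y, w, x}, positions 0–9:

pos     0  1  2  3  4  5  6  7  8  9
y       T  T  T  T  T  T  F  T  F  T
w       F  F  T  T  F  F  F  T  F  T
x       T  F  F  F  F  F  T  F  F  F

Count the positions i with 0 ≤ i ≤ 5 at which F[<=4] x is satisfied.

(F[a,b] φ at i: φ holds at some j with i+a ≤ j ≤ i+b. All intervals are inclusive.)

5

Evaluate at each i in [0,5]:
  i=0: ✓ (witness j=0)
  i=1: ✗ (none in [1,5])
  i=2: ✓ (witness j=6)
  i=3: ✓ (witness j=6)
  i=4: ✓ (witness j=6)
  i=5: ✓ (witness j=6)
Positions where it holds: {0, 2, 3, 4, 5} → 5.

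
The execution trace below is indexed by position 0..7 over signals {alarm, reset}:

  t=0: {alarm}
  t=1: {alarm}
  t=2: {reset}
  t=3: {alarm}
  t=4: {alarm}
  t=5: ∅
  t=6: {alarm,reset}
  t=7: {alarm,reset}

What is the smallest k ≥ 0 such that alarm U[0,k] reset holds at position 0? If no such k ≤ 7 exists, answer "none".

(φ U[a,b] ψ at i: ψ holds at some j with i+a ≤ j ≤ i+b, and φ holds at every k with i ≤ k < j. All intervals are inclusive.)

2

Need earliest j ≥ 0 with reset, and alarm at every k in [0,j-1].
  j=0: rhs fails.
  j=1: rhs fails.
  j=2: rhs holds; lhs holds on [0,1]. k = 2.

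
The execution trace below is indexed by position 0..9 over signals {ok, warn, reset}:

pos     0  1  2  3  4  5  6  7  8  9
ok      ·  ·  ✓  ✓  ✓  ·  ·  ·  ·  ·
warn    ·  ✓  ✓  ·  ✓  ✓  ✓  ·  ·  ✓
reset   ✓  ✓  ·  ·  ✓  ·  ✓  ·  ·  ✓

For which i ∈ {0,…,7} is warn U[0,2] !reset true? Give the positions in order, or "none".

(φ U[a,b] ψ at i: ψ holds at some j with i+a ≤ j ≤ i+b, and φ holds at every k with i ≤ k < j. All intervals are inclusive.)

1, 2, 3, 4, 5, 6, 7

Evaluate at each i in [0,7]:
  i=0: ✗ (lhs fails at k=0 before rhs at j=2)
  i=1: ✓ (rhs at j=2; lhs holds on [1,1])
  i=2: ✓ (rhs at j=2)
  i=3: ✓ (rhs at j=3)
  i=4: ✓ (rhs at j=5; lhs holds on [4,4])
  i=5: ✓ (rhs at j=5)
  i=6: ✓ (rhs at j=7; lhs holds on [6,6])
  i=7: ✓ (rhs at j=7)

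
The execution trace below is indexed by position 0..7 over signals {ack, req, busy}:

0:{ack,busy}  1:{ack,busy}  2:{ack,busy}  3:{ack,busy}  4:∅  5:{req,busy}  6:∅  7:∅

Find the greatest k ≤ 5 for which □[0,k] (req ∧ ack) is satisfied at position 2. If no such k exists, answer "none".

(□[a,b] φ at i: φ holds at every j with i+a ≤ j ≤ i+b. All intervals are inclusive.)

none

(req ∧ ack) must hold from j=2 onward; find where it first fails.
  j=2: fails → no k works.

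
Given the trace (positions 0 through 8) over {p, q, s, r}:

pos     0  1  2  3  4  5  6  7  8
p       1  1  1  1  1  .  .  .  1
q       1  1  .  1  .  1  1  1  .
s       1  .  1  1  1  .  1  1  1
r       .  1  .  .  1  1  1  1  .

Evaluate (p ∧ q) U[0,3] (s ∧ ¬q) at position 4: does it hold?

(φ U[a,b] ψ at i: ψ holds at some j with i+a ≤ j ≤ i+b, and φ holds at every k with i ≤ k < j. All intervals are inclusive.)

Need some j in [4,7] with (s ∧ ¬q), and (p ∧ q) at every k in [4,j-1].
  j=4: (s ∧ ¬q) holds; no prefix to check → satisfied.

Yes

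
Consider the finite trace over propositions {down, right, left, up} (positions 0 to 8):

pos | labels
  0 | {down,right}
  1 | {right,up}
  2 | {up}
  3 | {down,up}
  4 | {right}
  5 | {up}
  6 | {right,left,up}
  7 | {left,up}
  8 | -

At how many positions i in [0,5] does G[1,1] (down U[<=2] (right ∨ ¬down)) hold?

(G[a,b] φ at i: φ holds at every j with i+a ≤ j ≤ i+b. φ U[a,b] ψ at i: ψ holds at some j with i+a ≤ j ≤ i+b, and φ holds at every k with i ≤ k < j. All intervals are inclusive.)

6

Evaluate at each i in [0,5]:
  i=0: ✓ (all of [1,1])
  i=1: ✓ (all of [2,2])
  i=2: ✓ (all of [3,3])
  i=3: ✓ (all of [4,4])
  i=4: ✓ (all of [5,5])
  i=5: ✓ (all of [6,6])
Positions where it holds: {0, 1, 2, 3, 4, 5} → 6.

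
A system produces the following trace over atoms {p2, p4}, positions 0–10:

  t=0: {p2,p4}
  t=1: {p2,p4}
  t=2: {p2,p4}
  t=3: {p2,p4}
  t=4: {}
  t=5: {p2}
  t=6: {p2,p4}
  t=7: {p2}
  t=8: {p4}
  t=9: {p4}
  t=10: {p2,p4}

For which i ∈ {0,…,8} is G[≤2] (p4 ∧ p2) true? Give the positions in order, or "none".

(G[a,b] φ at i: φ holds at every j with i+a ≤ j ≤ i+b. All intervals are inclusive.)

Evaluate at each i in [0,8]:
  i=0: ✓ (all of [0,2])
  i=1: ✓ (all of [1,3])
  i=2: ✗ (fails at j=4)
  i=3: ✗ (fails at j=4)
  i=4: ✗ (fails at j=4)
  i=5: ✗ (fails at j=5)
  i=6: ✗ (fails at j=7)
  i=7: ✗ (fails at j=7)
  i=8: ✗ (fails at j=8)

0, 1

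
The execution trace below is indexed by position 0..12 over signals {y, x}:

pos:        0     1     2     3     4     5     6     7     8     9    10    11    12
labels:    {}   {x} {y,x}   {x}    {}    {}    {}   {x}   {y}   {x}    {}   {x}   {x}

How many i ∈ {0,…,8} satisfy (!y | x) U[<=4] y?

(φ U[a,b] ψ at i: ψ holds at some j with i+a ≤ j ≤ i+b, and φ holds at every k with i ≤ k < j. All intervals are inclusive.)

8

Evaluate at each i in [0,8]:
  i=0: ✓ (rhs at j=2; lhs holds on [0,1])
  i=1: ✓ (rhs at j=2; lhs holds on [1,1])
  i=2: ✓ (rhs at j=2)
  i=3: ✗ (no rhs in [3,7])
  i=4: ✓ (rhs at j=8; lhs holds on [4,7])
  i=5: ✓ (rhs at j=8; lhs holds on [5,7])
  i=6: ✓ (rhs at j=8; lhs holds on [6,7])
  i=7: ✓ (rhs at j=8; lhs holds on [7,7])
  i=8: ✓ (rhs at j=8)
Positions where it holds: {0, 1, 2, 4, 5, 6, 7, 8} → 8.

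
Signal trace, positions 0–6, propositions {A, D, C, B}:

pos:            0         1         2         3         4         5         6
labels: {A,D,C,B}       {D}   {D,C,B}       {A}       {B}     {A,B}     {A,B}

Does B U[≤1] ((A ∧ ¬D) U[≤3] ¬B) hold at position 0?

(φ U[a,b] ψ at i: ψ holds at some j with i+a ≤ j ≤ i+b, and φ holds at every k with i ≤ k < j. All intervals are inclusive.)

True

Need some j in [0,1] with ((A ∧ ¬D) U[≤3] ¬B), and B at every k in [0,j-1].
  j=0: ((A ∧ ¬D) U[≤3] ¬B) — fails.
  j=1: ((A ∧ ¬D) U[≤3] ¬B) holds; B holds at every k in [0,0] → satisfied.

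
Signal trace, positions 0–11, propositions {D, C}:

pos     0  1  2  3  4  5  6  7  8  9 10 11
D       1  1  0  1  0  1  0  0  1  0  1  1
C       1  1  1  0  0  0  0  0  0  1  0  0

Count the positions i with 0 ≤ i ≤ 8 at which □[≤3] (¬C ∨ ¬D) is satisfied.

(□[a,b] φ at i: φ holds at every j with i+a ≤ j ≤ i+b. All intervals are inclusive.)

7

Evaluate at each i in [0,8]:
  i=0: ✗ (fails at j=0)
  i=1: ✗ (fails at j=1)
  i=2: ✓ (all of [2,5])
  i=3: ✓ (all of [3,6])
  i=4: ✓ (all of [4,7])
  i=5: ✓ (all of [5,8])
  i=6: ✓ (all of [6,9])
  i=7: ✓ (all of [7,10])
  i=8: ✓ (all of [8,11])
Positions where it holds: {2, 3, 4, 5, 6, 7, 8} → 7.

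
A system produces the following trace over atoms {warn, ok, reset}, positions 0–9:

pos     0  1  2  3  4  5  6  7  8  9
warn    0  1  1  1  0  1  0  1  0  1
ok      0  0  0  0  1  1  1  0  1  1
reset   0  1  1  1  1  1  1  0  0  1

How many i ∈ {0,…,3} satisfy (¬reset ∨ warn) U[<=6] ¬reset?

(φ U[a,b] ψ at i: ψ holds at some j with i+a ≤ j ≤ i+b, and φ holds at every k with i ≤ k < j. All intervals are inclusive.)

Evaluate at each i in [0,3]:
  i=0: ✓ (rhs at j=0)
  i=1: ✗ (lhs fails at k=4 before rhs at j=7)
  i=2: ✗ (lhs fails at k=4 before rhs at j=7)
  i=3: ✗ (lhs fails at k=4 before rhs at j=7)
Positions where it holds: {0} → 1.

1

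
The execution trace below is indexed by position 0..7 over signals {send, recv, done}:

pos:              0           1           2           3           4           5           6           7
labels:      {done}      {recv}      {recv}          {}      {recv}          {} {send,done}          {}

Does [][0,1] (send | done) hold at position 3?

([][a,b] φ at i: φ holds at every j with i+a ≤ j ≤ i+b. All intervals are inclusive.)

Check (send | done) at every j in [3,4]:
  j=3: false
  j=4: false
Fails at j=3 → formula fails.

No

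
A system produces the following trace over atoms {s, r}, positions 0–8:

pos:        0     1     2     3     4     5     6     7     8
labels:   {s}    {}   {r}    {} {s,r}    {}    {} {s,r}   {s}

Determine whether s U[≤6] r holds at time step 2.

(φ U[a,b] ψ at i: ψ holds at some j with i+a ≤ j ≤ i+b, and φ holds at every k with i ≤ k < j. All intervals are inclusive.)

Holds

Need some j in [2,8] with r, and s at every k in [2,j-1].
  j=2: r holds; no prefix to check → satisfied.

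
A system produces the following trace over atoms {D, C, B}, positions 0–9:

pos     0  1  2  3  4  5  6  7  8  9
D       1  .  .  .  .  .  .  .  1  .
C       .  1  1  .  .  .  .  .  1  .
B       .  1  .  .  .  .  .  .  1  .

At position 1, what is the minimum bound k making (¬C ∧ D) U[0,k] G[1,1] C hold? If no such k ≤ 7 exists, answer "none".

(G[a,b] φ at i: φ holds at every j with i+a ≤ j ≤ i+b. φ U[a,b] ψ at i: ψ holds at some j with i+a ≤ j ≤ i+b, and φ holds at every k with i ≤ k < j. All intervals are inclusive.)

Need earliest j ≥ 1 with G[1,1] C, and (¬C ∧ D) at every k in [1,j-1].
  j=1: rhs holds (empty prefix). k = 0.

0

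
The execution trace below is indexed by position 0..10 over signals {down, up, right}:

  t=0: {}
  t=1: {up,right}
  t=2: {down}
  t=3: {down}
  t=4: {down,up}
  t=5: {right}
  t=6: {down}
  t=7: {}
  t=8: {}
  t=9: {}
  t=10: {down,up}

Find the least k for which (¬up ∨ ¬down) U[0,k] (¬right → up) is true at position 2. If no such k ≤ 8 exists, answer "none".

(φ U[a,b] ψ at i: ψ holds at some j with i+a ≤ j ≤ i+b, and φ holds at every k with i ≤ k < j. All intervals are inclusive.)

Need earliest j ≥ 2 with (¬right → up), and (¬up ∨ ¬down) at every k in [2,j-1].
  j=2: rhs fails.
  j=3: rhs fails.
  j=4: rhs holds; lhs holds on [2,3]. k = 2.

2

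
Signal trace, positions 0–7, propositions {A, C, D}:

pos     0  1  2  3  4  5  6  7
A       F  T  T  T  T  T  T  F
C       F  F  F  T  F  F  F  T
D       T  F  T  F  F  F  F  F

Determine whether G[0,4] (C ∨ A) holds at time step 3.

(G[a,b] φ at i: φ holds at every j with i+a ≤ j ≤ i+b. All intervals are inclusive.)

Yes

Check (C ∨ A) at every j in [3,7]:
  j=3: true
  j=4: true
  j=5: true
  j=6: true
  j=7: true
All positions satisfy it → formula holds.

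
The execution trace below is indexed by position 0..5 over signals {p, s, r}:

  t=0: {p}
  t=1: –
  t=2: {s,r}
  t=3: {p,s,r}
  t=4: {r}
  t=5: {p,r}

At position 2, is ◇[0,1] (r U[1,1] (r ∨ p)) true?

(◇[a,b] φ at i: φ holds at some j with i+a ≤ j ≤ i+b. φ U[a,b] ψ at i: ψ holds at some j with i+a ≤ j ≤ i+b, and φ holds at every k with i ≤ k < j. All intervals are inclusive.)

Check (r U[1,1] (r ∨ p)) at each j in [2,3]:
  j=2: holds
  j=3: holds
Found at j=2 → formula holds.

Holds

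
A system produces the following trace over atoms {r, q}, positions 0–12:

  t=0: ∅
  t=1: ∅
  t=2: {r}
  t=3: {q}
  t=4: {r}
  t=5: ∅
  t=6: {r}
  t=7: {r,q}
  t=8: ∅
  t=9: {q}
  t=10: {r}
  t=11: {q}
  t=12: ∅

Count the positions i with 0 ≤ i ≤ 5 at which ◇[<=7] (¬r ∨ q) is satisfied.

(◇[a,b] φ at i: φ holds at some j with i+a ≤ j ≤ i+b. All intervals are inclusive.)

Evaluate at each i in [0,5]:
  i=0: ✓ (witness j=0)
  i=1: ✓ (witness j=1)
  i=2: ✓ (witness j=3)
  i=3: ✓ (witness j=3)
  i=4: ✓ (witness j=5)
  i=5: ✓ (witness j=5)
Positions where it holds: {0, 1, 2, 3, 4, 5} → 6.

6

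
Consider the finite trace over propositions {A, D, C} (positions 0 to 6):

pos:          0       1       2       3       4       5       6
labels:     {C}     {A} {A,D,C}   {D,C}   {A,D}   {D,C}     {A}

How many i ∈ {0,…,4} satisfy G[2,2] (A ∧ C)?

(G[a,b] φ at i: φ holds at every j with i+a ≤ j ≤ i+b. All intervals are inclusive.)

Evaluate at each i in [0,4]:
  i=0: ✓ (all of [2,2])
  i=1: ✗ (fails at j=3)
  i=2: ✗ (fails at j=4)
  i=3: ✗ (fails at j=5)
  i=4: ✗ (fails at j=6)
Positions where it holds: {0} → 1.

1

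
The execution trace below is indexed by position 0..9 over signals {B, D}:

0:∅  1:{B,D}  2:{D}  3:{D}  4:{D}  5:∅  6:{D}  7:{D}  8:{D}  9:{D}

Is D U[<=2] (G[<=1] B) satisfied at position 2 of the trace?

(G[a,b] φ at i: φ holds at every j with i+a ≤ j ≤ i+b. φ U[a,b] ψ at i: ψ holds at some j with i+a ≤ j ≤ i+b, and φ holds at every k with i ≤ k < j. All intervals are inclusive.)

No

Need some j in [2,4] with G[<=1] B, and D at every k in [2,j-1].
  j=2: G[<=1] B — fails at 2.
  j=3: G[<=1] B — fails at 3.
  j=4: G[<=1] B — fails at 4.
No j in the window works → until fails.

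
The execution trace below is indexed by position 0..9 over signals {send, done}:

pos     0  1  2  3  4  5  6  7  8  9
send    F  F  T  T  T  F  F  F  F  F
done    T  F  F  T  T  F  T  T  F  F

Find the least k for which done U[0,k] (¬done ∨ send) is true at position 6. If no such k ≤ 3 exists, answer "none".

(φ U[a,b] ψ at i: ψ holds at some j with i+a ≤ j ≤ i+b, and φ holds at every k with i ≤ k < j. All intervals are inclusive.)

Need earliest j ≥ 6 with (¬done ∨ send), and done at every k in [6,j-1].
  j=6: rhs fails.
  j=7: rhs fails.
  j=8: rhs holds; lhs holds on [6,7]. k = 2.

2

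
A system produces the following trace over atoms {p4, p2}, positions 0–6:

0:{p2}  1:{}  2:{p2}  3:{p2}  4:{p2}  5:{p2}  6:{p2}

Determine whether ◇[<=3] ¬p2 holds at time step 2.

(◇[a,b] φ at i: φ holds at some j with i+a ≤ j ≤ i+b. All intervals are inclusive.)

Check ¬p2 at each j in [2,5]:
  j=2: false
  j=3: false
  j=4: false
  j=5: false
No position in the window satisfies it → formula fails.

False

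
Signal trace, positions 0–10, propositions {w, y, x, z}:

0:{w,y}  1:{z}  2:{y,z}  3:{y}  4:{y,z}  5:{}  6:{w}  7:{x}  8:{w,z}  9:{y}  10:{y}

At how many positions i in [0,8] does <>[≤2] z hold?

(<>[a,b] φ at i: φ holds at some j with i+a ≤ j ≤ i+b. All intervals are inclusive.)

Evaluate at each i in [0,8]:
  i=0: ✓ (witness j=1)
  i=1: ✓ (witness j=1)
  i=2: ✓ (witness j=2)
  i=3: ✓ (witness j=4)
  i=4: ✓ (witness j=4)
  i=5: ✗ (none in [5,7])
  i=6: ✓ (witness j=8)
  i=7: ✓ (witness j=8)
  i=8: ✓ (witness j=8)
Positions where it holds: {0, 1, 2, 3, 4, 6, 7, 8} → 8.

8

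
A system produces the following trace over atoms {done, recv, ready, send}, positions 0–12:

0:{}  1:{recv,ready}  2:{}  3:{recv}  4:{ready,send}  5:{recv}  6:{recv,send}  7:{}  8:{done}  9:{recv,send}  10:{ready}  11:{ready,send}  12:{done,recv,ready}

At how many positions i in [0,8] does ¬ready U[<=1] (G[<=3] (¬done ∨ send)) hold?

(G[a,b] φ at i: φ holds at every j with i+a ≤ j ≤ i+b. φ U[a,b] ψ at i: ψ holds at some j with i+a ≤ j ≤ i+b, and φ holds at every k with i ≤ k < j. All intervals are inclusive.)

5

Evaluate at each i in [0,8]:
  i=0: ✓ (rhs at j=0)
  i=1: ✓ (rhs at j=1)
  i=2: ✓ (rhs at j=2)
  i=3: ✓ (rhs at j=3)
  i=4: ✓ (rhs at j=4)
  i=5: ✗ (no rhs in [5,6])
  i=6: ✗ (no rhs in [6,7])
  i=7: ✗ (no rhs in [7,8])
  i=8: ✗ (no rhs in [8,9])
Positions where it holds: {0, 1, 2, 3, 4} → 5.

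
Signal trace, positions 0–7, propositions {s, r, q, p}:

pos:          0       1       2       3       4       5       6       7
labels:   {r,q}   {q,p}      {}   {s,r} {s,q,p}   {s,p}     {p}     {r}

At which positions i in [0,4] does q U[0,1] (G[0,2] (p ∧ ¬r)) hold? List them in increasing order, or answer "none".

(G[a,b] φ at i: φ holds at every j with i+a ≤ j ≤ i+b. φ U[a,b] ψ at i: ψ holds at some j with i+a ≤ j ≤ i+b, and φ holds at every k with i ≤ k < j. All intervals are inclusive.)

4

Evaluate at each i in [0,4]:
  i=0: ✗ (no rhs in [0,1])
  i=1: ✗ (no rhs in [1,2])
  i=2: ✗ (no rhs in [2,3])
  i=3: ✗ (lhs fails at k=3 before rhs at j=4)
  i=4: ✓ (rhs at j=4)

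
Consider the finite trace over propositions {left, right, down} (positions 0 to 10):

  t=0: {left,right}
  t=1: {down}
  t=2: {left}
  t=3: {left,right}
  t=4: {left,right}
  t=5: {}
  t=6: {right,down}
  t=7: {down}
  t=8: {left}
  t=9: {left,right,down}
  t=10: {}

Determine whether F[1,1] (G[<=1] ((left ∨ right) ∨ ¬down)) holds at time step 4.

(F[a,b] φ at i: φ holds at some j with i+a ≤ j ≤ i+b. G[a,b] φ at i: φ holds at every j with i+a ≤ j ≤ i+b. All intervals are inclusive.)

Yes

Check G[<=1] ((left ∨ right) ∨ ¬down) at each j in [5,5]:
  j=5: holds on [5,6]
Found at j=5 → formula holds.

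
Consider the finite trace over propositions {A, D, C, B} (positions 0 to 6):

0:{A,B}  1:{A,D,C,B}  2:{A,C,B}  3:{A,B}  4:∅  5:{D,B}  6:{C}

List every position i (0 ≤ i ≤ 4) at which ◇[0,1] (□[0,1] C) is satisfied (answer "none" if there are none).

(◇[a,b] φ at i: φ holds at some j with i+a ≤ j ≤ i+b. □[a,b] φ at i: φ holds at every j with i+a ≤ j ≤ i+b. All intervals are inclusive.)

0, 1

Evaluate at each i in [0,4]:
  i=0: ✓ (witness j=1)
  i=1: ✓ (witness j=1)
  i=2: ✗ (none in [2,3])
  i=3: ✗ (none in [3,4])
  i=4: ✗ (none in [4,5])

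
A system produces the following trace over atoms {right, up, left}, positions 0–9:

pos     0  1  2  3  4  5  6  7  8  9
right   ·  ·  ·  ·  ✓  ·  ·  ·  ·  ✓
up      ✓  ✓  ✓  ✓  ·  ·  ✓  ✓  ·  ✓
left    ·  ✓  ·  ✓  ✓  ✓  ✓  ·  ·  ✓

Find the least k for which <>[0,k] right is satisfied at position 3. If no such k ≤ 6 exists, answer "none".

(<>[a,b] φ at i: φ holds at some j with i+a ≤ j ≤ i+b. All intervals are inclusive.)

1

Scan j = 3,4,… for right:
  j=3: fails
  j=4: holds
First hit at j=4, so smallest k = 4-3 = 1.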